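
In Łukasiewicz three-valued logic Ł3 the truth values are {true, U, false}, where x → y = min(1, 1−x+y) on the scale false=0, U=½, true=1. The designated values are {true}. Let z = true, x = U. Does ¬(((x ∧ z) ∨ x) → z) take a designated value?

x ∧ z = U ∧ true = U
(x ∧ z) ∨ x = U ∨ U = U
((x ∧ z) ∨ x) → z = U → true = true  [min(1, 1−½+1)]
¬(((x ∧ z) ∨ x) → z) = ¬true = false
false ∉ {true}.

No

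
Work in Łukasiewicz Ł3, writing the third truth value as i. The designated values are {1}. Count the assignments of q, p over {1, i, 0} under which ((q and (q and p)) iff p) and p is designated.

Designated under: (q=1, p=1).

1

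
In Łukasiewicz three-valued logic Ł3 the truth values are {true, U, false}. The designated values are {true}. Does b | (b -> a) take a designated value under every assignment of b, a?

Countermodel: b=U, a=false gives U, which is not designated.

No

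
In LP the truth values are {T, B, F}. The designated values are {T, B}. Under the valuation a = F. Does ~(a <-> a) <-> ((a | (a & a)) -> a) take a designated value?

No

a <-> a = F <-> F = T
~(a <-> a) = ~T = F
a & a = F & F = F
a | (a & a) = F | F = F
(a | (a & a)) -> a = F -> F = T
~(a <-> a) <-> ((a | (a & a)) -> a) = F <-> T = F
F ∉ {T, B}.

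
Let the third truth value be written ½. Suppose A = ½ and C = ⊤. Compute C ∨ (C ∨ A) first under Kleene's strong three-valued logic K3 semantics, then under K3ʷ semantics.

⊤; ½

In Kleene's strong three-valued logic K3: C ∨ A = ⊤ ∨ ½ = ⊤
C ∨ (C ∨ A) = ⊤ ∨ ⊤ = ⊤
In K3ʷ: C ∨ A = ⊤ ∨ ½ = ½
C ∨ (C ∨ A) = ⊤ ∨ ½ = ½
They differ because Kleene's strong three-valued logic K3 and K3ʷ treat ½ differently under the binary connectives.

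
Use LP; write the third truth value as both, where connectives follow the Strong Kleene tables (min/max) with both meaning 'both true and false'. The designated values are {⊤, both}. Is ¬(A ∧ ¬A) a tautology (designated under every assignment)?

Every assignment of A over {⊤, both, ⊥} gives a value in {⊤, both}.
In particular, with A=both: ¬(A ∧ ¬A) = both.

Yes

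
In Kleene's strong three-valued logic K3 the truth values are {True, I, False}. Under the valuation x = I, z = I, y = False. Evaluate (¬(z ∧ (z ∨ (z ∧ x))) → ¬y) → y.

False

z ∧ x = I ∧ I = I
z ∨ (z ∧ x) = I ∨ I = I
z ∧ (z ∨ (z ∧ x)) = I ∧ I = I
¬(z ∧ (z ∨ (z ∧ x))) = ¬I = I
¬y = ¬False = True
¬(z ∧ (z ∨ (z ∧ x))) → ¬y = I → True = True  [¬I ∨ True]
(¬(z ∧ (z ∨ (z ∧ x))) → ¬y) → y = True → False = False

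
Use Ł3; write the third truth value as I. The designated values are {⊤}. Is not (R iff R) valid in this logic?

Countermodel: R=⊤ gives ⊥, which is not designated.

No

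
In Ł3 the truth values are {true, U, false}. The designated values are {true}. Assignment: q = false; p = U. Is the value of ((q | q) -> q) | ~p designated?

q | q = false | false = false
(q | q) -> q = false -> false = true
~p = ~U = U
((q | q) -> q) | ~p = true | U = true
true ∈ {true}.

Yes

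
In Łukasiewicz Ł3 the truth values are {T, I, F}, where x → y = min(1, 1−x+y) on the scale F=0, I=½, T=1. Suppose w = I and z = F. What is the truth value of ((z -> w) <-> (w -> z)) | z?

z -> w = F -> I = T  [min(1, 1−0+½)]
w -> z = I -> F = I
(z -> w) <-> (w -> z) = T <-> I = I
((z -> w) <-> (w -> z)) | z = I | F = I

I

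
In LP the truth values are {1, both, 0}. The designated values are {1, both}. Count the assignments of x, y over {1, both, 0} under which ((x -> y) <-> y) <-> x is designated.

8

Of the 9 assignments, 8 give a value in {1, both}.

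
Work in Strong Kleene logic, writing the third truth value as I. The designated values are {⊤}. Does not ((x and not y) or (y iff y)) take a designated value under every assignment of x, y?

No

Countermodel: x=⊤, y=⊤ gives ⊥, which is not designated.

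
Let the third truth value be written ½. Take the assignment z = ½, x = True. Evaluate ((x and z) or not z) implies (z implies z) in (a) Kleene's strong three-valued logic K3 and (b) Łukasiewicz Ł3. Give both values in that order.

In Kleene's strong three-valued logic K3: x and z = True and ½ = ½
not z = not ½ = ½
(x and z) or not z = ½ or ½ = ½
z implies z = ½ implies ½ = ½  [not ½ or ½]
((x and z) or not z) implies (z implies z) = ½ implies ½ = ½
In Łukasiewicz Ł3: x and z = True and ½ = ½
not z = not ½ = ½
(x and z) or not z = ½ or ½ = ½
z implies z = ½ implies ½ = True
((x and z) or not z) implies (z implies z) = ½ implies True = True
They differ because Kleene's strong three-valued logic K3 and Łukasiewicz Ł3 treat ½ differently under implication.

½; True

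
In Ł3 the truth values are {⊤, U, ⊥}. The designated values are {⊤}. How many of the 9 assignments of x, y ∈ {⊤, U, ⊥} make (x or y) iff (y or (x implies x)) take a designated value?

Of the 9 assignments, 5 give a value in {⊤}.

5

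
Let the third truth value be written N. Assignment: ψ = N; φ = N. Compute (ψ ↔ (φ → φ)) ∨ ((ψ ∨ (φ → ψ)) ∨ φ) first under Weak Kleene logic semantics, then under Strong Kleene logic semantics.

N; N

In Weak Kleene logic: φ → φ = N → N = N  [any arg is the third value ⇒ result is the third value]
ψ ↔ (φ → φ) = N ↔ N = N
φ → ψ = N → N = N
ψ ∨ (φ → ψ) = N ∨ N = N
(ψ ∨ (φ → ψ)) ∨ φ = N ∨ N = N
(ψ ↔ (φ → φ)) ∨ ((ψ ∨ (φ → ψ)) ∨ φ) = N ∨ N = N
In Strong Kleene logic: φ → φ = N → N = N  [¬N ∨ N]
ψ ↔ (φ → φ) = N ↔ N = N
φ → ψ = N → N = N
ψ ∨ (φ → ψ) = N ∨ N = N
(ψ ∨ (φ → ψ)) ∨ φ = N ∨ N = N
(ψ ↔ (φ → φ)) ∨ ((ψ ∨ (φ → ψ)) ∨ φ) = N ∨ N = N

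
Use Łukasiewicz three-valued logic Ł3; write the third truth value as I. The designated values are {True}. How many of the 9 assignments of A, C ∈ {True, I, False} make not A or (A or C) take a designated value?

7

Of the 9 assignments, 7 give a value in {True}.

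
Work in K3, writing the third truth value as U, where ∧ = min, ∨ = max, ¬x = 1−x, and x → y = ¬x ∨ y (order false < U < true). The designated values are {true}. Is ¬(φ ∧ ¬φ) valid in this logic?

No

Countermodel: φ=U gives U, which is not designated.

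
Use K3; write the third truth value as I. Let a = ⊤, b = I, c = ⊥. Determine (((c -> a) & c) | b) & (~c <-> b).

I

c -> a = ⊥ -> ⊤ = ⊤
(c -> a) & c = ⊤ & ⊥ = ⊥
((c -> a) & c) | b = ⊥ | I = I
~c = ~⊥ = ⊤
~c <-> b = ⊤ <-> I = I
(((c -> a) & c) | b) & (~c <-> b) = I & I = I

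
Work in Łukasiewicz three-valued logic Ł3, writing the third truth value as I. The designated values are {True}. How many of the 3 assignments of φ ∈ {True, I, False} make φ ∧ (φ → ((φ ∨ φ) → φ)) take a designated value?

φ=True: True ✓
φ=I: I ·
φ=False: False ·

1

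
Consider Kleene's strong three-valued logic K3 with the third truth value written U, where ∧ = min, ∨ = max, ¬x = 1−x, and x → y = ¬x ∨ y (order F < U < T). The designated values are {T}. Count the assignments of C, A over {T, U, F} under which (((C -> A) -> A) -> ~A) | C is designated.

Of the 9 assignments, 5 give a value in {T}.

5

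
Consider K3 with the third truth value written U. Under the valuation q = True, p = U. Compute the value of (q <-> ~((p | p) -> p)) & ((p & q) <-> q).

U

p | p = U | U = U
(p | p) -> p = U -> U = U
~((p | p) -> p) = ~U = U
q <-> ~((p | p) -> p) = True <-> U = U
p & q = U & True = U
(p & q) <-> q = U <-> True = U
(q <-> ~((p | p) -> p)) & ((p & q) <-> q) = U & U = U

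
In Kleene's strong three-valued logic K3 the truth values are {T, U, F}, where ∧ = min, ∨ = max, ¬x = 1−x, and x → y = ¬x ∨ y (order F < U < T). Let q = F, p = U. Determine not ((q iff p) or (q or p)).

q iff p = F iff U = U
q or p = F or U = U
(q iff p) or (q or p) = U or U = U
not ((q iff p) or (q or p)) = not U = U

U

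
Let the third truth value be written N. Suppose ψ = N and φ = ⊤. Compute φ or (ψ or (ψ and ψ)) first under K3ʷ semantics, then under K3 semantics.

N; ⊤

In K3ʷ: ψ and ψ = N and N = N
ψ or (ψ and ψ) = N or N = N
φ or (ψ or (ψ and ψ)) = ⊤ or N = N
In K3: ψ and ψ = N and N = N
ψ or (ψ and ψ) = N or N = N
φ or (ψ or (ψ and ψ)) = ⊤ or N = ⊤
They differ because K3ʷ and K3 treat N differently under the binary connectives.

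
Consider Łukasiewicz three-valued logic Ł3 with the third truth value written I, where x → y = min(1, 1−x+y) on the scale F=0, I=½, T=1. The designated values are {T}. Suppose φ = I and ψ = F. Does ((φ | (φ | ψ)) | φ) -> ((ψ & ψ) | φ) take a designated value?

Yes

φ | ψ = I | F = I
φ | (φ | ψ) = I | I = I
(φ | (φ | ψ)) | φ = I | I = I
ψ & ψ = F & F = F
(ψ & ψ) | φ = F | I = I
((φ | (φ | ψ)) | φ) -> ((ψ & ψ) | φ) = I -> I = T  [min(1, 1−½+½)]
T ∈ {T}.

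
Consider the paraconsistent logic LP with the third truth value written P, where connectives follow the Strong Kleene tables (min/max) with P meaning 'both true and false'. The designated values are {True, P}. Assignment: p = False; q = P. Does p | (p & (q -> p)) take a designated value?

No

q -> p = P -> False = P  [~P | False]
p & (q -> p) = False & P = False
p | (p & (q -> p)) = False | False = False
False ∉ {True, P}.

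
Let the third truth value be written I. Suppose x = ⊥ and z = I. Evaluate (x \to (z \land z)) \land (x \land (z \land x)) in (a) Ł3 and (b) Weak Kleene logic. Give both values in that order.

⊥; I

In Ł3: z \land z = I \land I = I
x \to (z \land z) = ⊥ \to I = ⊤  [min(1, 1−0+½)]
z \land x = I \land ⊥ = ⊥
x \land (z \land x) = ⊥ \land ⊥ = ⊥
(x \to (z \land z)) \land (x \land (z \land x)) = ⊤ \land ⊥ = ⊥
In Weak Kleene logic: z \land z = I \land I = I
x \to (z \land z) = ⊥ \to I = I  [any arg is the third value ⇒ result is the third value]
z \land x = I \land ⊥ = I
x \land (z \land x) = ⊥ \land I = I
(x \to (z \land z)) \land (x \land (z \land x)) = I \land I = I
They differ because Ł3 and Weak Kleene logic treat I differently under the binary connectives.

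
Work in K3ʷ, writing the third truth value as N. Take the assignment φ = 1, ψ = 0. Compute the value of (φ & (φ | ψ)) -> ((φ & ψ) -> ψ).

1

φ | ψ = 1 | 0 = 1
φ & (φ | ψ) = 1 & 1 = 1
φ & ψ = 1 & 0 = 0
(φ & ψ) -> ψ = 0 -> 0 = 1
(φ & (φ | ψ)) -> ((φ & ψ) -> ψ) = 1 -> 1 = 1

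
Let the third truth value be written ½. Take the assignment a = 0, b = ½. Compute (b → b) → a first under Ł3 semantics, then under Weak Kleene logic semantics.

In Ł3: b → b = ½ → ½ = 1  [min(1, 1−½+½)]
(b → b) → a = 1 → 0 = 0
In Weak Kleene logic: b → b = ½ → ½ = ½  [any arg is the third value ⇒ result is the third value]
(b → b) → a = ½ → 0 = ½
They differ because Ł3 and Weak Kleene logic treat ½ differently under the binary connectives.

0; ½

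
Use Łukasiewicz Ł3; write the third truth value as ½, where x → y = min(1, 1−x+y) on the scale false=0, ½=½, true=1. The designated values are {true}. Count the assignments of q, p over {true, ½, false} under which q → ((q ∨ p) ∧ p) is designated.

6

Of the 9 assignments, 6 give a value in {true}.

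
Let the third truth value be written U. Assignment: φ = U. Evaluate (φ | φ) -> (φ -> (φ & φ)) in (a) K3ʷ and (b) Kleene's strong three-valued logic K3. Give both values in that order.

U; U

In K3ʷ: φ | φ = U | U = U
φ & φ = U & U = U
φ -> (φ & φ) = U -> U = U
(φ | φ) -> (φ -> (φ & φ)) = U -> U = U
In Kleene's strong three-valued logic K3: φ | φ = U | U = U
φ & φ = U & U = U
φ -> (φ & φ) = U -> U = U  [~U | U]
(φ | φ) -> (φ -> (φ & φ)) = U -> U = U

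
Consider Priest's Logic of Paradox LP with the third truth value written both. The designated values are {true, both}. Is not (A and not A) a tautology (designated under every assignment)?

Yes

Every assignment of A over {true, both, false} gives a value in {true, both}.
In particular, with A=both: not (A and not A) = both.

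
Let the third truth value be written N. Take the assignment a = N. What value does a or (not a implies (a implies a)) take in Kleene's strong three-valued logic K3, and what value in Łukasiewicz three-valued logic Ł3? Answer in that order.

N; true

In Kleene's strong three-valued logic K3: not a = not N = N
a implies a = N implies N = N  [not N or N]
not a implies (a implies a) = N implies N = N
a or (not a implies (a implies a)) = N or N = N
In Łukasiewicz three-valued logic Ł3: not a = not N = N
a implies a = N implies N = true
not a implies (a implies a) = N implies true = true
a or (not a implies (a implies a)) = N or true = true
They differ because Kleene's strong three-valued logic K3 and Łukasiewicz three-valued logic Ł3 treat N differently under implication.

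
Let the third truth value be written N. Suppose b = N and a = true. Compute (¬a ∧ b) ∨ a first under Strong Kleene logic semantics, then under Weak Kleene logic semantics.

In Strong Kleene logic: ¬a = ¬true = false
¬a ∧ b = false ∧ N = false
(¬a ∧ b) ∨ a = false ∨ true = true
In Weak Kleene logic: ¬a = ¬true = false
¬a ∧ b = false ∧ N = N
(¬a ∧ b) ∨ a = N ∨ true = N
They differ because Strong Kleene logic and Weak Kleene logic treat N differently under the binary connectives.

true; N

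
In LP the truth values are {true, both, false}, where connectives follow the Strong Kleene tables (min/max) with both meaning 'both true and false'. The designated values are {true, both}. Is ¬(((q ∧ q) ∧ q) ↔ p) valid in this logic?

No

Countermodel: q=true, p=true gives false, which is not designated.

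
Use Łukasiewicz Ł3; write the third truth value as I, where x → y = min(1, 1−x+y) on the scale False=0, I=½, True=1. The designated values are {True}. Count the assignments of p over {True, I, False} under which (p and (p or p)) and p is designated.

p=True: True ✓
p=I: I ·
p=False: False ·

1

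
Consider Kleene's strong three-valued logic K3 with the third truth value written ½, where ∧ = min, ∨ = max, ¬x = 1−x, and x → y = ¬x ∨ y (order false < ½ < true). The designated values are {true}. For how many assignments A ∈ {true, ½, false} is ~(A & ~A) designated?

2

A=true: true ✓
A=½: ½ ·
A=false: true ✓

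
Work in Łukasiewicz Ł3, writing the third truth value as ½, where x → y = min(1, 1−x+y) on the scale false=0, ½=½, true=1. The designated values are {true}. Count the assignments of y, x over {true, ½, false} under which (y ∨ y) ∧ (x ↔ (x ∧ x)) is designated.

3

Designated under: (y=true, x=true); (y=true, x=½); (y=true, x=false).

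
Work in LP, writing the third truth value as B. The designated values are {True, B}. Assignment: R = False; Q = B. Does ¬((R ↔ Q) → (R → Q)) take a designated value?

No

R ↔ Q = False ↔ B = B
R → Q = False → B = True  [¬False ∨ B]
(R ↔ Q) → (R → Q) = B → True = True
¬((R ↔ Q) → (R → Q)) = ¬True = False
False ∉ {True, B}.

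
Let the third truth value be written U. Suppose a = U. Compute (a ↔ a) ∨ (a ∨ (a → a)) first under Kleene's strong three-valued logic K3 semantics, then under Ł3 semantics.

In Kleene's strong three-valued logic K3: a ↔ a = U ↔ U = U
a → a = U → U = U  [¬U ∨ U]
a ∨ (a → a) = U ∨ U = U
(a ↔ a) ∨ (a ∨ (a → a)) = U ∨ U = U
In Ł3: a ↔ a = U ↔ U = ⊤  [1 − |½−½|]
a → a = U → U = ⊤
a ∨ (a → a) = U ∨ ⊤ = ⊤
(a ↔ a) ∨ (a ∨ (a → a)) = ⊤ ∨ ⊤ = ⊤
They differ because Kleene's strong three-valued logic K3 and Ł3 treat U differently under implication.

U; ⊤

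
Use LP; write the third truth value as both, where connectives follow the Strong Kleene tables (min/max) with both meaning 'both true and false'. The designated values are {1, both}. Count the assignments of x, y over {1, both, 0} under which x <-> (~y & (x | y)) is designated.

8

Of the 9 assignments, 8 give a value in {1, both}.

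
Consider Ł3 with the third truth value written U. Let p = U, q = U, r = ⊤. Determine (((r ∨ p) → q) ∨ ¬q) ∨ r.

⊤

r ∨ p = ⊤ ∨ U = ⊤
(r ∨ p) → q = ⊤ → U = U
¬q = ¬U = U
((r ∨ p) → q) ∨ ¬q = U ∨ U = U
(((r ∨ p) → q) ∨ ¬q) ∨ r = U ∨ ⊤ = ⊤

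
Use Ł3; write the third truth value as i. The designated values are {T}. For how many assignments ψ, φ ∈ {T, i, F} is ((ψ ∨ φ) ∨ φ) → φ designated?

Of the 9 assignments, 6 give a value in {T}.

6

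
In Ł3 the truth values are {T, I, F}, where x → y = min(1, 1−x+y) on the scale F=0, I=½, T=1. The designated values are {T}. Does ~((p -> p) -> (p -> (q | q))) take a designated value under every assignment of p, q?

Countermodel: p=T, q=T gives F, which is not designated.

No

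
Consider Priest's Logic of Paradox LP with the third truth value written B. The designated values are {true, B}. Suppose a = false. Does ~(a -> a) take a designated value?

No

a -> a = false -> false = true
~(a -> a) = ~true = false
false ∉ {true, B}.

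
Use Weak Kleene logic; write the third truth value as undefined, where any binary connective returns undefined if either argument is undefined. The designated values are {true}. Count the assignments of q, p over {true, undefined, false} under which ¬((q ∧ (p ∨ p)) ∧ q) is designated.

3

Designated under: (q=true, p=false); (q=false, p=true); (q=false, p=false).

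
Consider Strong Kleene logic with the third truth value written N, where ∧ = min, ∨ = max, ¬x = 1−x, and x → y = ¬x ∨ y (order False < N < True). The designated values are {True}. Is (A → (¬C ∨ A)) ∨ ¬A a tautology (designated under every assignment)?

Countermodel: A=N, C=True gives N, which is not designated.

No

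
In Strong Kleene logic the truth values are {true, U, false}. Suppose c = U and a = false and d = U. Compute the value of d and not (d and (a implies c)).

a implies c = false implies U = true
d and (a implies c) = U and true = U
not (d and (a implies c)) = not U = U
d and not (d and (a implies c)) = U and U = U

U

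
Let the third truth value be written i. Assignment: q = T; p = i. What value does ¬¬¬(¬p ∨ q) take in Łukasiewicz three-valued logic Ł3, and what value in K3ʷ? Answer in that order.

F; i

In Łukasiewicz three-valued logic Ł3: ¬p = ¬i = i
¬p ∨ q = i ∨ T = T
¬(¬p ∨ q) = ¬T = F
¬¬(¬p ∨ q) = ¬F = T
¬¬¬(¬p ∨ q) = ¬T = F
In K3ʷ: ¬p = ¬i = i
¬p ∨ q = i ∨ T = i
¬(¬p ∨ q) = ¬i = i
¬¬(¬p ∨ q) = ¬i = i
¬¬¬(¬p ∨ q) = ¬i = i
They differ because Łukasiewicz three-valued logic Ł3 and K3ʷ treat i differently under the binary connectives.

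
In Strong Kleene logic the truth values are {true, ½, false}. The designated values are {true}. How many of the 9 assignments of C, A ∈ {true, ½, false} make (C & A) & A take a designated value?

Designated under: (C=true, A=true).

1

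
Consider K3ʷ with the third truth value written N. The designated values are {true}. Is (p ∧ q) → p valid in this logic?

No

Countermodel: p=true, q=N gives N, which is not designated.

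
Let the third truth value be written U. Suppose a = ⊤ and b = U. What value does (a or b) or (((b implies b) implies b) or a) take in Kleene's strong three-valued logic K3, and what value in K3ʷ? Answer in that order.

In Kleene's strong three-valued logic K3: a or b = ⊤ or U = ⊤
b implies b = U implies U = U  [not U or U]
(b implies b) implies b = U implies U = U
((b implies b) implies b) or a = U or ⊤ = ⊤
(a or b) or (((b implies b) implies b) or a) = ⊤ or ⊤ = ⊤
In K3ʷ: a or b = ⊤ or U = U
b implies b = U implies U = U  [any arg is the third value ⇒ result is the third value]
(b implies b) implies b = U implies U = U
((b implies b) implies b) or a = U or ⊤ = U
(a or b) or (((b implies b) implies b) or a) = U or U = U
They differ because Kleene's strong three-valued logic K3 and K3ʷ treat U differently under the binary connectives.

⊤; U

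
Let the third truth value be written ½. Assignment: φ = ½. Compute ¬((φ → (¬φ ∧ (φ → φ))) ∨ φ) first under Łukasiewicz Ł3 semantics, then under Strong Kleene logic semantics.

In Łukasiewicz Ł3: ¬φ = ¬½ = ½
φ → φ = ½ → ½ = T
¬φ ∧ (φ → φ) = ½ ∧ T = ½
φ → (¬φ ∧ (φ → φ)) = ½ → ½ = T
(φ → (¬φ ∧ (φ → φ))) ∨ φ = T ∨ ½ = T
¬((φ → (¬φ ∧ (φ → φ))) ∨ φ) = ¬T = F
In Strong Kleene logic: ¬φ = ¬½ = ½
φ → φ = ½ → ½ = ½
¬φ ∧ (φ → φ) = ½ ∧ ½ = ½
φ → (¬φ ∧ (φ → φ)) = ½ → ½ = ½
(φ → (¬φ ∧ (φ → φ))) ∨ φ = ½ ∨ ½ = ½
¬((φ → (¬φ ∧ (φ → φ))) ∨ φ) = ¬½ = ½
They differ because Łukasiewicz Ł3 and Strong Kleene logic treat ½ differently under implication.

F; ½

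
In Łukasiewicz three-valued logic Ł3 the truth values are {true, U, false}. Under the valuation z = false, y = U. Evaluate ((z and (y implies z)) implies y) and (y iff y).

y implies z = U implies false = U  [min(1, 1−½+0)]
z and (y implies z) = false and U = false
(z and (y implies z)) implies y = false implies U = true
y iff y = U iff U = true
((z and (y implies z)) implies y) and (y iff y) = true and true = true

true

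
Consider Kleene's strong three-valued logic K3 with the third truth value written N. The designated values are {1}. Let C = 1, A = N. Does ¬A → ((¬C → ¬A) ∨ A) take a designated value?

¬A = ¬N = N
¬C = ¬1 = 0
¬A = ¬N = N
¬C → ¬A = 0 → N = 1  [¬0 ∨ N]
(¬C → ¬A) ∨ A = 1 ∨ N = 1
¬A → ((¬C → ¬A) ∨ A) = N → 1 = 1
1 ∈ {1}.

Yes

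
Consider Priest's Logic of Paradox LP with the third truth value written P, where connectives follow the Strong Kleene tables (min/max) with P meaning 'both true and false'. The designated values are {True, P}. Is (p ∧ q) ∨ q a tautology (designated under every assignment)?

Countermodel: p=True, q=False gives False, which is not designated.

No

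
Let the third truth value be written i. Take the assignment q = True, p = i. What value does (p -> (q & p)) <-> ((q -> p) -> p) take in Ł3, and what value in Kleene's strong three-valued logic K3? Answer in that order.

In Ł3: q & p = True & i = i
p -> (q & p) = i -> i = True
q -> p = True -> i = i
(q -> p) -> p = i -> i = True
(p -> (q & p)) <-> ((q -> p) -> p) = True <-> True = True
In Kleene's strong three-valued logic K3: q & p = True & i = i
p -> (q & p) = i -> i = i  [~i | i]
q -> p = True -> i = i
(q -> p) -> p = i -> i = i
(p -> (q & p)) <-> ((q -> p) -> p) = i <-> i = i
They differ because Ł3 and Kleene's strong three-valued logic K3 treat i differently under implication.

True; i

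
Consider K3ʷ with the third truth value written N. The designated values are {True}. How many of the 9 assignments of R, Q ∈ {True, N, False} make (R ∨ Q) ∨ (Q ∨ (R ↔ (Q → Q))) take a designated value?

Designated under: (R=True, Q=True); (R=True, Q=False); (R=False, Q=True).

3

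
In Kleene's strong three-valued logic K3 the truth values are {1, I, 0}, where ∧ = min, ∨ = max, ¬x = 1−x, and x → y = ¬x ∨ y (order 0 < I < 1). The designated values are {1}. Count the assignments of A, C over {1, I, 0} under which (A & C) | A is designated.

Designated under: (A=1, C=1); (A=1, C=I); (A=1, C=0).

3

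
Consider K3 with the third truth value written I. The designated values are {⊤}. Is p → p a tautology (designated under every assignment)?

Countermodel: p=I gives I, which is not designated.

No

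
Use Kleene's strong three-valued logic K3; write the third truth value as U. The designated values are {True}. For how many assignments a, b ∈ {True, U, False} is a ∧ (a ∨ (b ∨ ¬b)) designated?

3

Designated under: (a=True, b=True); (a=True, b=U); (a=True, b=False).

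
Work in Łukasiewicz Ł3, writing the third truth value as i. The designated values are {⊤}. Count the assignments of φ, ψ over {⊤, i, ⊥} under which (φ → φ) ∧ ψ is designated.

Designated under: (φ=⊤, ψ=⊤); (φ=i, ψ=⊤); (φ=⊥, ψ=⊤).

3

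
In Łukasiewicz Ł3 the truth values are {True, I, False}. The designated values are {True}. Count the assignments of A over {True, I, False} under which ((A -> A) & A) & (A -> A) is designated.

1

A=True: True ✓
A=I: I ·
A=False: False ·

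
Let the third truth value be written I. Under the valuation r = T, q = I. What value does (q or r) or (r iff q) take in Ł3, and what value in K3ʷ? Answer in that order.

In Ł3: q or r = I or T = T
r iff q = T iff I = I
(q or r) or (r iff q) = T or I = T
In K3ʷ: q or r = I or T = I
r iff q = T iff I = I
(q or r) or (r iff q) = I or I = I
They differ because Ł3 and K3ʷ treat I differently under the binary connectives.

T; I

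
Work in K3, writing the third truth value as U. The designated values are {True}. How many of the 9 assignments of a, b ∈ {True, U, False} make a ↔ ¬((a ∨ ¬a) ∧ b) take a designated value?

2

Designated under: (a=True, b=False); (a=False, b=True).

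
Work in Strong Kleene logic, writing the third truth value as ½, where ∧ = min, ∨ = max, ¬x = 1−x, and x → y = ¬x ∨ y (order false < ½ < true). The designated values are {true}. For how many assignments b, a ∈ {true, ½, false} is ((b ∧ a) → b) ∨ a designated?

8

Of the 9 assignments, 8 give a value in {true}.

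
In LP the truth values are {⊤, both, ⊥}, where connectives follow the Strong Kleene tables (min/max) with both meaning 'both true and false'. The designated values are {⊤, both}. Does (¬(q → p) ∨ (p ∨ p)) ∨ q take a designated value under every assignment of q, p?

Countermodel: q=⊥, p=⊥ gives ⊥, which is not designated.

No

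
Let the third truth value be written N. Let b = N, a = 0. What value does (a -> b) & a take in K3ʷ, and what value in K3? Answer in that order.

N; 0

In K3ʷ: a -> b = 0 -> N = N  [any arg is the third value ⇒ result is the third value]
(a -> b) & a = N & 0 = N
In K3: a -> b = 0 -> N = 1  [~0 | N]
(a -> b) & a = 1 & 0 = 0
They differ because K3ʷ and K3 treat N differently under the binary connectives.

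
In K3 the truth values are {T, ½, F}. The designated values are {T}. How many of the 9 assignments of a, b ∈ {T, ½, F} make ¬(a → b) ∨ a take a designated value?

3

Designated under: (a=T, b=T); (a=T, b=½); (a=T, b=F).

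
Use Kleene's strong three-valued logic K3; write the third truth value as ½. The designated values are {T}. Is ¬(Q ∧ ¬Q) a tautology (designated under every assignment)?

No

Countermodel: Q=½ gives ½, which is not designated.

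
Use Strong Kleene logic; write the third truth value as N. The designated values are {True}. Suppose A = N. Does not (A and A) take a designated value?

No

A and A = N and N = N
not (A and A) = not N = N
N ∉ {True}.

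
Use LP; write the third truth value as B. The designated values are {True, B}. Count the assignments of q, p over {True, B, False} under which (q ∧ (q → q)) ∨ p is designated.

8

Of the 9 assignments, 8 give a value in {True, B}.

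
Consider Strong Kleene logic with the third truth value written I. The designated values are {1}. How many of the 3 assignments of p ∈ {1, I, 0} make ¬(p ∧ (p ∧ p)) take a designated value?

p=1: 0 ·
p=I: I ·
p=0: 1 ✓

1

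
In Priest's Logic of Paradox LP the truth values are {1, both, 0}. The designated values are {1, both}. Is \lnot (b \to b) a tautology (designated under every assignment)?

No

Countermodel: b=1 gives 0, which is not designated.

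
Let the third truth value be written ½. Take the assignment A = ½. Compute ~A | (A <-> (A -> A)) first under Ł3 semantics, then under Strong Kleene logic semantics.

½; ½

In Ł3: ~A = ~½ = ½
A -> A = ½ -> ½ = true
A <-> (A -> A) = ½ <-> true = ½
~A | (A <-> (A -> A)) = ½ | ½ = ½
In Strong Kleene logic: ~A = ~½ = ½
A -> A = ½ -> ½ = ½
A <-> (A -> A) = ½ <-> ½ = ½
~A | (A <-> (A -> A)) = ½ | ½ = ½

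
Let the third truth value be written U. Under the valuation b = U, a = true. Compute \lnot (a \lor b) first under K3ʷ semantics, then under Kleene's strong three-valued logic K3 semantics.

In K3ʷ: a \lor b = true \lor U = U
\lnot (a \lor b) = \lnot U = U
In Kleene's strong three-valued logic K3: a \lor b = true \lor U = true
\lnot (a \lor b) = \lnot true = false
They differ because K3ʷ and Kleene's strong three-valued logic K3 treat U differently under the binary connectives.

U; false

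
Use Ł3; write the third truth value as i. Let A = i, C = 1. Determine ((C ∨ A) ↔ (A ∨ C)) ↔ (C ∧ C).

1

C ∨ A = 1 ∨ i = 1
A ∨ C = i ∨ 1 = 1
(C ∨ A) ↔ (A ∨ C) = 1 ↔ 1 = 1
C ∧ C = 1 ∧ 1 = 1
((C ∨ A) ↔ (A ∨ C)) ↔ (C ∧ C) = 1 ↔ 1 = 1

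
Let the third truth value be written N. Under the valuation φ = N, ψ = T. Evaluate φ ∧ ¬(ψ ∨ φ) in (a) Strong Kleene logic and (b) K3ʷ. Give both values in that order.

In Strong Kleene logic: ψ ∨ φ = T ∨ N = T
¬(ψ ∨ φ) = ¬T = F
φ ∧ ¬(ψ ∨ φ) = N ∧ F = F
In K3ʷ: ψ ∨ φ = T ∨ N = N
¬(ψ ∨ φ) = ¬N = N
φ ∧ ¬(ψ ∨ φ) = N ∧ N = N
They differ because Strong Kleene logic and K3ʷ treat N differently under the binary connectives.

F; N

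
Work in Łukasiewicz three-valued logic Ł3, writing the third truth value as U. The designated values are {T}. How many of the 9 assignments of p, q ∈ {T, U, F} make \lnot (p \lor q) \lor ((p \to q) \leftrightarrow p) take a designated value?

Designated under: (p=T, q=T); (p=U, q=F); (p=F, q=F).

3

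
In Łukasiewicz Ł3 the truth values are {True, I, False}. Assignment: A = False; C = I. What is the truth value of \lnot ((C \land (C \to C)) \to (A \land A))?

I

C \to C = I \to I = True
C \land (C \to C) = I \land True = I
A \land A = False \land False = False
(C \land (C \to C)) \to (A \land A) = I \to False = I
\lnot ((C \land (C \to C)) \to (A \land A)) = \lnot I = I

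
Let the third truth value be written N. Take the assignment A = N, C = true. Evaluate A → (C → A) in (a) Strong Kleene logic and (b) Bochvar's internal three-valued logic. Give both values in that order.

N; N

In Strong Kleene logic: C → A = true → N = N  [¬true ∨ N]
A → (C → A) = N → N = N
In Bochvar's internal three-valued logic: C → A = true → N = N  [any arg is the third value ⇒ result is the third value]
A → (C → A) = N → N = N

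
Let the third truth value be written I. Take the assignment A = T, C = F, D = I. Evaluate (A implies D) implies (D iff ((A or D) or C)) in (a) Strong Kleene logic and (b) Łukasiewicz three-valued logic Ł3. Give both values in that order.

I; T

In Strong Kleene logic: A implies D = T implies I = I  [not T or I]
A or D = T or I = T
(A or D) or C = T or F = T
D iff ((A or D) or C) = I iff T = I
(A implies D) implies (D iff ((A or D) or C)) = I implies I = I
In Łukasiewicz three-valued logic Ł3: A implies D = T implies I = I  [min(1, 1−1+½)]
A or D = T or I = T
(A or D) or C = T or F = T
D iff ((A or D) or C) = I iff T = I
(A implies D) implies (D iff ((A or D) or C)) = I implies I = T
They differ because Strong Kleene logic and Łukasiewicz three-valued logic Ł3 treat I differently under implication.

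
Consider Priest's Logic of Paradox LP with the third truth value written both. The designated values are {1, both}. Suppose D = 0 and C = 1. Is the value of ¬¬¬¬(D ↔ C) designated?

No

D ↔ C = 0 ↔ 1 = 0
¬(D ↔ C) = ¬0 = 1
¬¬(D ↔ C) = ¬1 = 0
¬¬¬(D ↔ C) = ¬0 = 1
¬¬¬¬(D ↔ C) = ¬1 = 0
0 ∉ {1, both}.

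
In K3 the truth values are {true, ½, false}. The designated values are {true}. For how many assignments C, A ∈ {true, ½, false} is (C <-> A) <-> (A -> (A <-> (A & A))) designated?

Designated under: (C=true, A=true); (C=false, A=false).

2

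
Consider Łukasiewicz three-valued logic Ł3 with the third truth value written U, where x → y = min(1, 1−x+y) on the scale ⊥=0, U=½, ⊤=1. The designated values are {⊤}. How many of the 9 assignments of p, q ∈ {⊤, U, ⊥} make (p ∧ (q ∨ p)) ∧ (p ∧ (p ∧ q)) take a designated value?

Designated under: (p=⊤, q=⊤).

1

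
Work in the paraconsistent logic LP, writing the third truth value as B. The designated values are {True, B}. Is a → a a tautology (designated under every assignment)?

Every assignment of a over {True, B, False} gives a value in {True, B}.
In particular, with a=B: a → a = B.

Yes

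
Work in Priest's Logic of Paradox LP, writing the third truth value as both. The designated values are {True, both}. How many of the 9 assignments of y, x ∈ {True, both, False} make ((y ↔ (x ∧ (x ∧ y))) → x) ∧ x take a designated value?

6

Of the 9 assignments, 6 give a value in {True, both}.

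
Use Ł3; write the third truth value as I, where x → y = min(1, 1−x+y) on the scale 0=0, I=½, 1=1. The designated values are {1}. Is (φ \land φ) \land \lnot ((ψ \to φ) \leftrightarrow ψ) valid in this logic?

No

Countermodel: φ=1, ψ=1 gives 0, which is not designated.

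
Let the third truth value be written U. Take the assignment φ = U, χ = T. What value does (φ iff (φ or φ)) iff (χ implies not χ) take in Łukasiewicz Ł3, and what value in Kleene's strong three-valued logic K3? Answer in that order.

F; U

In Łukasiewicz Ł3: φ or φ = U or U = U
φ iff (φ or φ) = U iff U = T  [1 − |½−½|]
not χ = not T = F
χ implies not χ = T implies F = F
(φ iff (φ or φ)) iff (χ implies not χ) = T iff F = F
In Kleene's strong three-valued logic K3: φ or φ = U or U = U
φ iff (φ or φ) = U iff U = U
not χ = not T = F
χ implies not χ = T implies F = F
(φ iff (φ or φ)) iff (χ implies not χ) = U iff F = U
They differ because Łukasiewicz Ł3 and Kleene's strong three-valued logic K3 treat U differently under implication.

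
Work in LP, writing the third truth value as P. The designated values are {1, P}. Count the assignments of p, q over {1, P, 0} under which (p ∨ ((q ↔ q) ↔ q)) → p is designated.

Of the 9 assignments, 8 give a value in {1, P}.

8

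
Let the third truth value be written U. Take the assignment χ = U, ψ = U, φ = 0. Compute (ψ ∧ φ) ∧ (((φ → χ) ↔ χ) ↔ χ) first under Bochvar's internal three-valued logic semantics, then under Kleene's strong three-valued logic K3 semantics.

In Bochvar's internal three-valued logic: ψ ∧ φ = U ∧ 0 = U
φ → χ = 0 → U = U
(φ → χ) ↔ χ = U ↔ U = U
((φ → χ) ↔ χ) ↔ χ = U ↔ U = U
(ψ ∧ φ) ∧ (((φ → χ) ↔ χ) ↔ χ) = U ∧ U = U
In Kleene's strong three-valued logic K3: ψ ∧ φ = U ∧ 0 = 0
φ → χ = 0 → U = 1
(φ → χ) ↔ χ = 1 ↔ U = U
((φ → χ) ↔ χ) ↔ χ = U ↔ U = U
(ψ ∧ φ) ∧ (((φ → χ) ↔ χ) ↔ χ) = 0 ∧ U = 0
They differ because Bochvar's internal three-valued logic and Kleene's strong three-valued logic K3 treat U differently under the binary connectives.

U; 0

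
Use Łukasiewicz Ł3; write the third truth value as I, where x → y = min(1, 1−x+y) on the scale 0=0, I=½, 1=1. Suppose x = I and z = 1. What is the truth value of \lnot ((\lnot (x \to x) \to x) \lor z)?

x \to x = I \to I = 1
\lnot (x \to x) = \lnot 1 = 0
\lnot (x \to x) \to x = 0 \to I = 1
(\lnot (x \to x) \to x) \lor z = 1 \lor 1 = 1
\lnot ((\lnot (x \to x) \to x) \lor z) = \lnot 1 = 0

0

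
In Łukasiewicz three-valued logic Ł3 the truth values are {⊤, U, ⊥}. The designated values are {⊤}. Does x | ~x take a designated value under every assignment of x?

Countermodel: x=U gives U, which is not designated.

No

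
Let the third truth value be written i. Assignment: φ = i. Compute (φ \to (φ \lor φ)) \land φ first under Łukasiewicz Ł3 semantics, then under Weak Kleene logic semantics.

In Łukasiewicz Ł3: φ \lor φ = i \lor i = i
φ \to (φ \lor φ) = i \to i = ⊤  [min(1, 1−½+½)]
(φ \to (φ \lor φ)) \land φ = ⊤ \land i = i
In Weak Kleene logic: φ \lor φ = i \lor i = i
φ \to (φ \lor φ) = i \to i = i
(φ \to (φ \lor φ)) \land φ = i \land i = i

i; i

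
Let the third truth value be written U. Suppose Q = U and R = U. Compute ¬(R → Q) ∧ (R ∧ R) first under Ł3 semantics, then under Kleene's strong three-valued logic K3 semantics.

0; U

In Ł3: R → Q = U → U = 1  [min(1, 1−½+½)]
¬(R → Q) = ¬1 = 0
R ∧ R = U ∧ U = U
¬(R → Q) ∧ (R ∧ R) = 0 ∧ U = 0
In Kleene's strong three-valued logic K3: R → Q = U → U = U  [¬U ∨ U]
¬(R → Q) = ¬U = U
R ∧ R = U ∧ U = U
¬(R → Q) ∧ (R ∧ R) = U ∧ U = U
They differ because Ł3 and Kleene's strong three-valued logic K3 treat U differently under implication.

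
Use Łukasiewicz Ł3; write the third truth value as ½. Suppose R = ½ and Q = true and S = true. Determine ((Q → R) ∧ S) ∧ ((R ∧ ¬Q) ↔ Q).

Q → R = true → ½ = ½  [min(1, 1−1+½)]
(Q → R) ∧ S = ½ ∧ true = ½
¬Q = ¬true = false
R ∧ ¬Q = ½ ∧ false = false
(R ∧ ¬Q) ↔ Q = false ↔ true = false
((Q → R) ∧ S) ∧ ((R ∧ ¬Q) ↔ Q) = ½ ∧ false = false

false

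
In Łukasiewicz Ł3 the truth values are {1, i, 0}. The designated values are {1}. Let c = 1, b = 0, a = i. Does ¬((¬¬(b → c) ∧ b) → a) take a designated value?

No

b → c = 0 → 1 = 1
¬(b → c) = ¬1 = 0
¬¬(b → c) = ¬0 = 1
¬¬(b → c) ∧ b = 1 ∧ 0 = 0
(¬¬(b → c) ∧ b) → a = 0 → i = 1  [min(1, 1−0+½)]
¬((¬¬(b → c) ∧ b) → a) = ¬1 = 0
0 ∉ {1}.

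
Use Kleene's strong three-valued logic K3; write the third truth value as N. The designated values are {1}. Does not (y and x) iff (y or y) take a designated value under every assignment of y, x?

No

Countermodel: y=1, x=1 gives 0, which is not designated.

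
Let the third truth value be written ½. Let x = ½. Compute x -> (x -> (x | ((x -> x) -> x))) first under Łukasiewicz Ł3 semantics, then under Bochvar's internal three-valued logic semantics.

In Łukasiewicz Ł3: x -> x = ½ -> ½ = T  [min(1, 1−½+½)]
(x -> x) -> x = T -> ½ = ½
x | ((x -> x) -> x) = ½ | ½ = ½
x -> (x | ((x -> x) -> x)) = ½ -> ½ = T
x -> (x -> (x | ((x -> x) -> x))) = ½ -> T = T
In Bochvar's internal three-valued logic: x -> x = ½ -> ½ = ½  [any arg is the third value ⇒ result is the third value]
(x -> x) -> x = ½ -> ½ = ½
x | ((x -> x) -> x) = ½ | ½ = ½
x -> (x | ((x -> x) -> x)) = ½ -> ½ = ½
x -> (x -> (x | ((x -> x) -> x))) = ½ -> ½ = ½
They differ because Łukasiewicz Ł3 and Bochvar's internal three-valued logic treat ½ differently under the binary connectives.

T; ½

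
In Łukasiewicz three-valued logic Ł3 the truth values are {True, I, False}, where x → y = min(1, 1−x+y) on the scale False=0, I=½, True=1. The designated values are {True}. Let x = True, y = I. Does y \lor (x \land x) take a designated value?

x \land x = True \land True = True
y \lor (x \land x) = I \lor True = True
True ∈ {True}.

Yes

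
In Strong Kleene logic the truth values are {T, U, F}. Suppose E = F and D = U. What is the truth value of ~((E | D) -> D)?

E | D = F | U = U
(E | D) -> D = U -> U = U  [~U | U]
~((E | D) -> D) = ~U = U

U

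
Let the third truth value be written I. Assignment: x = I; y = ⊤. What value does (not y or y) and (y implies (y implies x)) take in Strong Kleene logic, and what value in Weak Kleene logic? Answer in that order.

In Strong Kleene logic: not y = not ⊤ = ⊥
not y or y = ⊥ or ⊤ = ⊤
y implies x = ⊤ implies I = I  [not ⊤ or I]
y implies (y implies x) = ⊤ implies I = I
(not y or y) and (y implies (y implies x)) = ⊤ and I = I
In Weak Kleene logic: not y = not ⊤ = ⊥
not y or y = ⊥ or ⊤ = ⊤
y implies x = ⊤ implies I = I  [any arg is the third value ⇒ result is the third value]
y implies (y implies x) = ⊤ implies I = I
(not y or y) and (y implies (y implies x)) = ⊤ and I = I

I; I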